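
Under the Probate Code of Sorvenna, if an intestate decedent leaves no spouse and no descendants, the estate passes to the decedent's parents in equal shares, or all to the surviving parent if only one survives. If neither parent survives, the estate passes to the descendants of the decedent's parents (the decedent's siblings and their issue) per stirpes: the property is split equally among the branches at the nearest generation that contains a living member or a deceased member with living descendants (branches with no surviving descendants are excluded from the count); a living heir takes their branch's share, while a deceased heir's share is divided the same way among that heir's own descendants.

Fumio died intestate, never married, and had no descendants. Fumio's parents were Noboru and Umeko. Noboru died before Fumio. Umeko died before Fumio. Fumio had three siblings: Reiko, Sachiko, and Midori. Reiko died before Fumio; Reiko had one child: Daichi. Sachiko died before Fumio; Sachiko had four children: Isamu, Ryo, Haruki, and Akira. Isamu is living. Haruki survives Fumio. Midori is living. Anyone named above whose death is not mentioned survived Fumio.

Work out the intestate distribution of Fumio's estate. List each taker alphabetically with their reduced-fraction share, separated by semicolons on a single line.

Akira 1/12; Daichi 1/3; Haruki 1/12; Isamu 1/12; Midori 1/3; Ryo 1/12

Neither parent survives and there are no descendants, so the estate passes to Fumio's siblings and their issue per stirpes.
The estate is divided into 3 equal shares of 1/3 among Reiko, Sachiko, Midori.
Reiko predeceased; the 1/3 allotted to Reiko's branch passes to Reiko's issue by representation.
Daichi is the sole taker at this level and receives the full 1/3.
Sachiko predeceased; the 1/3 allotted to Sachiko's branch passes to Sachiko's issue by representation.
The 1/3 is divided into 4 equal shares of 1/12 among Isamu, Ryo, Haruki, Akira.
Isamu is living and takes 1/12.
Ryo is living and takes 1/12.
Haruki is living and takes 1/12.
Akira is living and takes 1/12.
Midori is living and takes 1/3.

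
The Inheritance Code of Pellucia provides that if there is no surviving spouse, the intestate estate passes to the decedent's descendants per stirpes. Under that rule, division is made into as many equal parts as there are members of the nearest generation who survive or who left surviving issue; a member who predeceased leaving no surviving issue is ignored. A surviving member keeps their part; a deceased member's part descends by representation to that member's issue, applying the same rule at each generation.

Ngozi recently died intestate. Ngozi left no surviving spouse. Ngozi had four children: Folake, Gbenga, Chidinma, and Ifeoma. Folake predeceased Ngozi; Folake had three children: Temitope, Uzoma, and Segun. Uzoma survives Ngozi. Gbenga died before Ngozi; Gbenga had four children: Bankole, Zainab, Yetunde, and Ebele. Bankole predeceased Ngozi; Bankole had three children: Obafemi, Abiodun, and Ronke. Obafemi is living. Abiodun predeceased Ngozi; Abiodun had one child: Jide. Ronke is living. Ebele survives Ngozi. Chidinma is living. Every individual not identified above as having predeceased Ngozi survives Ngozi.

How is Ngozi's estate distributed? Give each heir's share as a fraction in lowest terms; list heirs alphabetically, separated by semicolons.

There is no surviving spouse, so the entire estate passes to Ngozi's descendants per stirpes.
The estate is divided into 4 equal shares of 1/4 among Folake, Gbenga, Chidinma, Ifeoma.
Folake predeceased; the 1/4 allotted to Folake's branch passes to Folake's issue by representation.
The 1/4 is divided into 3 equal shares of 1/12 among Temitope, Uzoma, Segun.
Temitope is living and takes 1/12.
Uzoma is living and takes 1/12.
Segun is living and takes 1/12.
Gbenga predeceased; the 1/4 allotted to Gbenga's branch passes to Gbenga's issue by representation.
The 1/4 is divided into 4 equal shares of 1/16 among Bankole, Zainab, Yetunde, Ebele.
Bankole predeceased; the 1/16 allotted to Bankole's branch passes to Bankole's issue by representation.
The 1/16 is divided into 3 equal shares of 1/48 among Obafemi, Abiodun, Ronke.
Obafemi is living and takes 1/48.
Abiodun predeceased; the 1/48 allotted to Abiodun's branch passes to Abiodun's issue by representation.
Jide is the sole taker at this level and receives the full 1/48.
Ronke is living and takes 1/48.
Zainab is living and takes 1/16.
Yetunde is living and takes 1/16.
Ebele is living and takes 1/16.
Chidinma is living and takes 1/4.
Ifeoma is living and takes 1/4.

Chidinma 1/4; Ebele 1/16; Ifeoma 1/4; Jide 1/48; Obafemi 1/48; Ronke 1/48; Segun 1/12; Temitope 1/12; Uzoma 1/12; Yetunde 1/16; Zainab 1/16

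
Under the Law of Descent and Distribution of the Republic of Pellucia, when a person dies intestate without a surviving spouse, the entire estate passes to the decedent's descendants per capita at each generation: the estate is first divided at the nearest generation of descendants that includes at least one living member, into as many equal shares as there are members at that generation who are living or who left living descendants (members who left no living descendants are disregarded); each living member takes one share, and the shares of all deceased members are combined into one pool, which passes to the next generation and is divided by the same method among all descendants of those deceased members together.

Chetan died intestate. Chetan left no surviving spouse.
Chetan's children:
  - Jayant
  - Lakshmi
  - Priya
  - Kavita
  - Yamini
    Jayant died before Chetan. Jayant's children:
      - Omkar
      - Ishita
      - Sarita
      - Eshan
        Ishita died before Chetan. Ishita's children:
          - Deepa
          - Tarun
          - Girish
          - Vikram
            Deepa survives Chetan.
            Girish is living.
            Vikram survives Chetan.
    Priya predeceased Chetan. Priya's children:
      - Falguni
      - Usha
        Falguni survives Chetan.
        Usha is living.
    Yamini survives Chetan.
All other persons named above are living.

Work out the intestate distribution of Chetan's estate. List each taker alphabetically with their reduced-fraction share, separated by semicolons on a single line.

Deepa 1/60; Eshan 1/15; Falguni 1/15; Girish 1/60; Kavita 1/5; Lakshmi 1/5; Omkar 1/15; Sarita 1/15; Tarun 1/60; Usha 1/15; Vikram 1/60; Yamini 1/5

There is no surviving spouse, so the entire estate passes to Chetan's descendants per capita at each generation.
At generation 1 (Jayant, Lakshmi, Priya, Kavita, Yamini) there are 5 shares of (1)/5 = 1/5 each.
Living: Lakshmi, Kavita, and Yamini — each takes 1/5.
Deceased: Jayant and Priya. Their combined 2/5 is pooled and carried to generation 2.
At generation 2 (Omkar, Ishita, Sarita, Eshan, Falguni, Usha) there are 6 shares of (2/5)/6 = 1/15 each.
Living: Omkar, Sarita, Eshan, Falguni, and Usha — each takes 1/15.
Deceased: Ishita. That 1/15 share is carried to generation 3.
At generation 3 (Deepa, Tarun, Girish, Vikram) there are 4 shares of (1/15)/4 = 1/60 each.
Living: Deepa, Tarun, Girish, and Vikram — each takes 1/60.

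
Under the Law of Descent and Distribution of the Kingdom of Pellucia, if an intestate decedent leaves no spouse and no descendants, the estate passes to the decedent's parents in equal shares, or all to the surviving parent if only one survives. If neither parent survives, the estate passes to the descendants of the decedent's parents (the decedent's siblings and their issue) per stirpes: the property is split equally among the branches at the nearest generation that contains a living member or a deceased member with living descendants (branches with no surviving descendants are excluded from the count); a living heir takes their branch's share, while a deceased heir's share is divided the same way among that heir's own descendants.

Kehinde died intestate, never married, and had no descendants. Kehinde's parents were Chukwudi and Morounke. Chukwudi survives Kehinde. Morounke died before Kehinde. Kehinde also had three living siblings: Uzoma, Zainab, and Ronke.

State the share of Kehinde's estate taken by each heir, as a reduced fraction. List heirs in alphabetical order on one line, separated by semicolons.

Chukwudi 1

Only one parent, Chukwudi, survives, so Chukwudi takes the entire estate. The siblings take nothing because a surviving parent has priority.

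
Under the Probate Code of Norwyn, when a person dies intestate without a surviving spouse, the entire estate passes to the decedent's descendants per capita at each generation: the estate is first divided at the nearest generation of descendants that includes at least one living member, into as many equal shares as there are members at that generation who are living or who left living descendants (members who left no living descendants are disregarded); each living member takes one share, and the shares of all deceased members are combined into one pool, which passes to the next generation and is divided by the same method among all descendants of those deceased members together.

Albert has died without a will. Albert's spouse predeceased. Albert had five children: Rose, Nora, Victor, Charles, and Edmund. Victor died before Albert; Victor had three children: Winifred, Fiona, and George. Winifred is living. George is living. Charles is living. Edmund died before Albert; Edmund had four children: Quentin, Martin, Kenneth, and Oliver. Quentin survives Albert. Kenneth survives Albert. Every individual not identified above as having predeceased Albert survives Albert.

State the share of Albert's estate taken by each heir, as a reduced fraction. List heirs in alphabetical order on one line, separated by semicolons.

Charles 1/5; Fiona 2/35; George 2/35; Kenneth 2/35; Martin 2/35; Nora 1/5; Oliver 2/35; Quentin 2/35; Rose 1/5; Winifred 2/35

There is no surviving spouse, so the entire estate passes to Albert's descendants per capita at each generation.
At generation 1 (Rose, Nora, Victor, Charles, Edmund) there are 5 shares of (1)/5 = 1/5 each.
Living: Rose, Nora, and Charles — each takes 1/5.
Deceased: Victor and Edmund. Their combined 2/5 is pooled and carried to generation 2.
At generation 2 (Winifred, Fiona, George, Quentin, Martin, Kenneth, Oliver) there are 7 shares of (2/5)/7 = 2/35 each.
Living: Winifred, Fiona, George, Quentin, Martin, Kenneth, and Oliver — each takes 2/35.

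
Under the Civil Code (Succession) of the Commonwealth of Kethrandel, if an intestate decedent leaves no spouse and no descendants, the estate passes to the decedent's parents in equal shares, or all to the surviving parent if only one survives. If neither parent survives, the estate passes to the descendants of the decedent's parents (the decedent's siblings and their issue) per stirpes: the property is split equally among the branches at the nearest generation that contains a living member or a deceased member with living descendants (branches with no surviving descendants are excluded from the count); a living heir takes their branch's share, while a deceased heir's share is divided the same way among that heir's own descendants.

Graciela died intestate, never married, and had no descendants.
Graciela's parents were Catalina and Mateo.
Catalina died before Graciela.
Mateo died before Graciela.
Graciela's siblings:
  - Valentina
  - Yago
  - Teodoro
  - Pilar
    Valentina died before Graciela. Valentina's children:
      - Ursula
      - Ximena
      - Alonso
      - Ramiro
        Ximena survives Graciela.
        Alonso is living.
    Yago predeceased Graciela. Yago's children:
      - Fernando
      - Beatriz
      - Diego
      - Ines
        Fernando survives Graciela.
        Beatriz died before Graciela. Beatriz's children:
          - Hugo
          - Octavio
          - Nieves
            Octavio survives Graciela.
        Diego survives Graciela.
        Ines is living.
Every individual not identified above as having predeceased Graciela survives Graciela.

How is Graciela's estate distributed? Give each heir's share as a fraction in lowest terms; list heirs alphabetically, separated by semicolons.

Alonso 1/16; Diego 1/16; Fernando 1/16; Hugo 1/48; Ines 1/16; Nieves 1/48; Octavio 1/48; Pilar 1/4; Ramiro 1/16; Teodoro 1/4; Ursula 1/16; Ximena 1/16

Neither parent survives and there are no descendants, so the estate passes to Graciela's siblings and their issue per stirpes.
The estate is divided into 4 equal shares of 1/4 among Valentina, Yago, Teodoro, Pilar.
Valentina predeceased; the 1/4 allotted to Valentina's branch passes to Valentina's issue by representation.
The 1/4 is divided into 4 equal shares of 1/16 among Ursula, Ximena, Alonso, Ramiro.
Ursula is living and takes 1/16.
Ximena is living and takes 1/16.
Alonso is living and takes 1/16.
Ramiro is living and takes 1/16.
Yago predeceased; the 1/4 allotted to Yago's branch passes to Yago's issue by representation.
The 1/4 is divided into 4 equal shares of 1/16 among Fernando, Beatriz, Diego, Ines.
Fernando is living and takes 1/16.
Beatriz predeceased; the 1/16 allotted to Beatriz's branch passes to Beatriz's issue by representation.
The 1/16 is divided into 3 equal shares of 1/48 among Hugo, Octavio, Nieves.
Hugo is living and takes 1/48.
Octavio is living and takes 1/48.
Nieves is living and takes 1/48.
Diego is living and takes 1/16.
Ines is living and takes 1/16.
Teodoro is living and takes 1/4.
Pilar is living and takes 1/4.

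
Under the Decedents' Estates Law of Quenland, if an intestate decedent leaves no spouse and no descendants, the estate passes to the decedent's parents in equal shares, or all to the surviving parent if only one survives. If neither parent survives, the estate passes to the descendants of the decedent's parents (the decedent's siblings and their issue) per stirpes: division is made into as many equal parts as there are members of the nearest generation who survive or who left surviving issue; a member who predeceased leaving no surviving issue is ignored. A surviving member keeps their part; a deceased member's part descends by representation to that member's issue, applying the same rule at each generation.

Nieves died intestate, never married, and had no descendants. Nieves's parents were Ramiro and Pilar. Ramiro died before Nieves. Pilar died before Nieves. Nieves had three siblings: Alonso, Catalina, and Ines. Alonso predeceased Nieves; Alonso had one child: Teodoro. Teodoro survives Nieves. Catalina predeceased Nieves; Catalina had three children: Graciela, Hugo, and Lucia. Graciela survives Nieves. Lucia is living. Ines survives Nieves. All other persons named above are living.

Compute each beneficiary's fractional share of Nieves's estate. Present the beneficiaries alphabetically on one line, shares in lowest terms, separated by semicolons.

Neither parent survives and there are no descendants, so the estate passes to Nieves's siblings and their issue per stirpes.
The estate is divided into 3 equal shares of 1/3 among Alonso, Catalina, Ines.
Alonso predeceased; the 1/3 allotted to Alonso's branch passes to Alonso's issue by representation.
Teodoro is the sole taker at this level and receives the full 1/3.
Catalina predeceased; the 1/3 allotted to Catalina's branch passes to Catalina's issue by representation.
The 1/3 is divided into 3 equal shares of 1/9 among Graciela, Hugo, Lucia.
Graciela is living and takes 1/9.
Hugo is living and takes 1/9.
Lucia is living and takes 1/9.
Ines is living and takes 1/3.

Graciela 1/9; Hugo 1/9; Ines 1/3; Lucia 1/9; Teodoro 1/3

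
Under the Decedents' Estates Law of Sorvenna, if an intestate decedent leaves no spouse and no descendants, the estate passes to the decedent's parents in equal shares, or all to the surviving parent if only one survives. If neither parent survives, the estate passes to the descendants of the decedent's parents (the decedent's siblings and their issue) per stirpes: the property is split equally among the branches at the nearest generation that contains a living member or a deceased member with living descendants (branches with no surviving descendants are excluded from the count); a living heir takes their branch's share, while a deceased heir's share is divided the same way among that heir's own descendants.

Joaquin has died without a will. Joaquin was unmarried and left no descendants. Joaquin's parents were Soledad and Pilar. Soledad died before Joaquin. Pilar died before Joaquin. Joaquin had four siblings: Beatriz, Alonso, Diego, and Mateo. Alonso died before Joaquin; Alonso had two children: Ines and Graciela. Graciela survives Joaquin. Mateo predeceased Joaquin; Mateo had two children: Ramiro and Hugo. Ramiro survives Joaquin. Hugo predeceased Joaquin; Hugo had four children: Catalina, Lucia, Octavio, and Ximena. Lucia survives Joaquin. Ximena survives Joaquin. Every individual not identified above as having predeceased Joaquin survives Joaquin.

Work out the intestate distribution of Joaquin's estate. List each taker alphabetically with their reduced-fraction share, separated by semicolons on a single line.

Beatriz 1/4; Catalina 1/32; Diego 1/4; Graciela 1/8; Ines 1/8; Lucia 1/32; Octavio 1/32; Ramiro 1/8; Ximena 1/32

Neither parent survives and there are no descendants, so the estate passes to Joaquin's siblings and their issue per stirpes.
The estate is divided into 4 equal shares of 1/4 among Beatriz, Alonso, Diego, Mateo.
Beatriz is living and takes 1/4.
Alonso predeceased; the 1/4 allotted to Alonso's branch passes to Alonso's issue by representation.
The 1/4 is divided into 2 equal shares of 1/8 among Ines, Graciela.
Ines is living and takes 1/8.
Graciela is living and takes 1/8.
Diego is living and takes 1/4.
Mateo predeceased; the 1/4 allotted to Mateo's branch passes to Mateo's issue by representation.
The 1/4 is divided into 2 equal shares of 1/8 among Ramiro, Hugo.
Ramiro is living and takes 1/8.
Hugo predeceased; the 1/8 allotted to Hugo's branch passes to Hugo's issue by representation.
The 1/8 is divided into 4 equal shares of 1/32 among Catalina, Lucia, Octavio, Ximena.
Catalina is living and takes 1/32.
Lucia is living and takes 1/32.
Octavio is living and takes 1/32.
Ximena is living and takes 1/32.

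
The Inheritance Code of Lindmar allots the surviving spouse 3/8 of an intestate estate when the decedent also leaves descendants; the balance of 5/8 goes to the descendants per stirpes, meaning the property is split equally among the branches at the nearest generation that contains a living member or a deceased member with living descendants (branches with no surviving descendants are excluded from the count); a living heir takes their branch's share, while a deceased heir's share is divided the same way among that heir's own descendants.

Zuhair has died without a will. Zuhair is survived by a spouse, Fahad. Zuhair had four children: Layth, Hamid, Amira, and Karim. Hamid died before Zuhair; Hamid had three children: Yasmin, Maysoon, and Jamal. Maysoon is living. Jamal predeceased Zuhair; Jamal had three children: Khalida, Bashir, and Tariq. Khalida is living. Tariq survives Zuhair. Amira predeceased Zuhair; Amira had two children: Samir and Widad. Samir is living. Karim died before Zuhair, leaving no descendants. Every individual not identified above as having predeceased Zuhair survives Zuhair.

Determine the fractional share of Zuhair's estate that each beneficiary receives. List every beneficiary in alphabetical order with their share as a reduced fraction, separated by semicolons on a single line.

Bashir 5/216; Fahad 3/8; Khalida 5/216; Layth 5/24; Maysoon 5/72; Samir 5/48; Tariq 5/216; Widad 5/48; Yasmin 5/72

Fahad, as surviving spouse, takes 3/8.
The remaining 5/8 passes to Zuhair's descendants per stirpes.
Karim left no surviving issue, so that branch lapses and is disregarded.
The 5/8 is divided into 3 equal shares of 5/24 among Layth, Hamid, Amira.
Layth is living and takes 5/24.
Hamid predeceased; the 5/24 allotted to Hamid's branch passes to Hamid's issue by representation.
The 5/24 is divided into 3 equal shares of 5/72 among Yasmin, Maysoon, Jamal.
Yasmin is living and takes 5/72.
Maysoon is living and takes 5/72.
Jamal predeceased; the 5/72 allotted to Jamal's branch passes to Jamal's issue by representation.
The 5/72 is divided into 3 equal shares of 5/216 among Khalida, Bashir, Tariq.
Khalida is living and takes 5/216.
Bashir is living and takes 5/216.
Tariq is living and takes 5/216.
Amira predeceased; the 5/24 allotted to Amira's branch passes to Amira's issue by representation.
The 5/24 is divided into 2 equal shares of 5/48 among Samir, Widad.
Samir is living and takes 5/48.
Widad is living and takes 5/48.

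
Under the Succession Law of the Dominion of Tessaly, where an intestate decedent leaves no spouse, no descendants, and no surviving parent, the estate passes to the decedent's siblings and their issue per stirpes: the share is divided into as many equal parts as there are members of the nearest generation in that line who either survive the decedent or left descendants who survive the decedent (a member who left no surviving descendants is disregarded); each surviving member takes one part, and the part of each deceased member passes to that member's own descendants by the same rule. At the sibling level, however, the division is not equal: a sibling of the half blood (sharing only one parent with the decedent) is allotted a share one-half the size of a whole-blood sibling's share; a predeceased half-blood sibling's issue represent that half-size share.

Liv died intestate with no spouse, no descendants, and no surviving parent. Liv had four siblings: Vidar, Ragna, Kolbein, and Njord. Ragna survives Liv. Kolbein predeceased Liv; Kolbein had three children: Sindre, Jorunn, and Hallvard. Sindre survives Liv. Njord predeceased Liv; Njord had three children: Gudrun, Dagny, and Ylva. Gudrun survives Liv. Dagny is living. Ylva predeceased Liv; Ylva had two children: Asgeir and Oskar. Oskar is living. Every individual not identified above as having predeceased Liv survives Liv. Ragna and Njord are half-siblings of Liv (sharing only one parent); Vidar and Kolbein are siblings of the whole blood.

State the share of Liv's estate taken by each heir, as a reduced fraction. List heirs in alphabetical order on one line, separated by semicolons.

No spouse, descendants, or parent survives, so the estate passes to Liv's siblings per stirpes.
Half-blood siblings count for one-half the weight of whole-blood siblings at the initial division.
Dividing 1 in proportion to weights (total weight 3): Vidar (weight 1) → 1/3; Ragna (weight 1/2) → 1/6; Kolbein (weight 1) → 1/3; Njord (weight 1/2) → 1/6.
Vidar is living and takes 1/3.
Ragna is living and takes 1/6.
Kolbein predeceased; the 1/3 allotted to Kolbein's branch passes to Kolbein's issue by representation.
The 1/3 is divided into 3 equal shares of 1/9 among Sindre, Jorunn, Hallvard.
Sindre is living and takes 1/9.
Jorunn is living and takes 1/9.
Hallvard is living and takes 1/9.
Njord predeceased; the 1/6 allotted to Njord's branch passes to Njord's issue by representation.
The 1/6 is divided into 3 equal shares of 1/18 among Gudrun, Dagny, Ylva.
Gudrun is living and takes 1/18.
Dagny is living and takes 1/18.
Ylva predeceased; the 1/18 allotted to Ylva's branch passes to Ylva's issue by representation.
The 1/18 is divided into 2 equal shares of 1/36 among Asgeir, Oskar.
Asgeir is living and takes 1/36.
Oskar is living and takes 1/36.

Asgeir 1/36; Dagny 1/18; Gudrun 1/18; Hallvard 1/9; Jorunn 1/9; Oskar 1/36; Ragna 1/6; Sindre 1/9; Vidar 1/3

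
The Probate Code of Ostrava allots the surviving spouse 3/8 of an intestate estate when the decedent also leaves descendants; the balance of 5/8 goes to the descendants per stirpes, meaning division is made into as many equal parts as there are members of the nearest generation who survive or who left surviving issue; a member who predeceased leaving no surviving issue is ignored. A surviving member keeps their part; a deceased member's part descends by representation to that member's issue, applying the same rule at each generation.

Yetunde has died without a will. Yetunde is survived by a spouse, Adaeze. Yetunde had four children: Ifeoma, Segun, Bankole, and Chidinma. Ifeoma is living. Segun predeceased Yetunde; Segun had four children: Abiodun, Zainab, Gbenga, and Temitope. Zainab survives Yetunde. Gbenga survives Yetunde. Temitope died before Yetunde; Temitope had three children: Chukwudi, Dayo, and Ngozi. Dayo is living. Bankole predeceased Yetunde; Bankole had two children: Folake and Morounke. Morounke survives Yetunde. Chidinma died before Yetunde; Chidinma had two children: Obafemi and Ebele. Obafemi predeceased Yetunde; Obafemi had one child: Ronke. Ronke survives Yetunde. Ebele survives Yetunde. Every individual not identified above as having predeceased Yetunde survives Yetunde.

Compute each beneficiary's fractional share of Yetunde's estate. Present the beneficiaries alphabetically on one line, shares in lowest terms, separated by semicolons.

Adaeze, as surviving spouse, takes 3/8.
The remaining 5/8 passes to Yetunde's descendants per stirpes.
The 5/8 is divided into 4 equal shares of 5/32 among Ifeoma, Segun, Bankole, Chidinma.
Ifeoma is living and takes 5/32.
Segun predeceased; the 5/32 allotted to Segun's branch passes to Segun's issue by representation.
The 5/32 is divided into 4 equal shares of 5/128 among Abiodun, Zainab, Gbenga, Temitope.
Abiodun is living and takes 5/128.
Zainab is living and takes 5/128.
Gbenga is living and takes 5/128.
Temitope predeceased; the 5/128 allotted to Temitope's branch passes to Temitope's issue by representation.
The 5/128 is divided into 3 equal shares of 5/384 among Chukwudi, Dayo, Ngozi.
Chukwudi is living and takes 5/384.
Dayo is living and takes 5/384.
Ngozi is living and takes 5/384.
Bankole predeceased; the 5/32 allotted to Bankole's branch passes to Bankole's issue by representation.
The 5/32 is divided into 2 equal shares of 5/64 among Folake, Morounke.
Folake is living and takes 5/64.
Morounke is living and takes 5/64.
Chidinma predeceased; the 5/32 allotted to Chidinma's branch passes to Chidinma's issue by representation.
The 5/32 is divided into 2 equal shares of 5/64 among Obafemi, Ebele.
Obafemi predeceased; the 5/64 allotted to Obafemi's branch passes to Obafemi's issue by representation.
Ronke is the sole taker at this level and receives the full 5/64.
Ebele is living and takes 5/64.

Abiodun 5/128; Adaeze 3/8; Chukwudi 5/384; Dayo 5/384; Ebele 5/64; Folake 5/64; Gbenga 5/128; Ifeoma 5/32; Morounke 5/64; Ngozi 5/384; Ronke 5/64; Zainab 5/128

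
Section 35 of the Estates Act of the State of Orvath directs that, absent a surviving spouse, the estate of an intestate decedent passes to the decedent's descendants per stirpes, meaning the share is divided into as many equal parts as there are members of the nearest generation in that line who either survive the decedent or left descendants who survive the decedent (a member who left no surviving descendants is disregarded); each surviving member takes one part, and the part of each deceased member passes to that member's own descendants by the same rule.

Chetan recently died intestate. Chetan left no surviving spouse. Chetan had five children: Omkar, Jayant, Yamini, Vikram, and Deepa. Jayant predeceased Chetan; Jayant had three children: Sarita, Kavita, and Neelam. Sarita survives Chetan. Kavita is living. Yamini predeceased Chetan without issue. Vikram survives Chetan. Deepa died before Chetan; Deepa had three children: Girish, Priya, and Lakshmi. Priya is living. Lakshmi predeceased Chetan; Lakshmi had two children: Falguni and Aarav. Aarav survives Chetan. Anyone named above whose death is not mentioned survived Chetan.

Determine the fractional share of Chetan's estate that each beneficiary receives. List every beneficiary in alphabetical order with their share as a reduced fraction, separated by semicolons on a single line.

There is no surviving spouse, so the entire estate passes to Chetan's descendants per stirpes.
Yamini left no surviving issue, so that branch lapses and is disregarded.
The estate is divided into 4 equal shares of 1/4 among Omkar, Jayant, Vikram, Deepa.
Omkar is living and takes 1/4.
Jayant predeceased; the 1/4 allotted to Jayant's branch passes to Jayant's issue by representation.
The 1/4 is divided into 3 equal shares of 1/12 among Sarita, Kavita, Neelam.
Sarita is living and takes 1/12.
Kavita is living and takes 1/12.
Neelam is living and takes 1/12.
Vikram is living and takes 1/4.
Deepa predeceased; the 1/4 allotted to Deepa's branch passes to Deepa's issue by representation.
The 1/4 is divided into 3 equal shares of 1/12 among Girish, Priya, Lakshmi.
Girish is living and takes 1/12.
Priya is living and takes 1/12.
Lakshmi predeceased; the 1/12 allotted to Lakshmi's branch passes to Lakshmi's issue by representation.
The 1/12 is divided into 2 equal shares of 1/24 among Falguni, Aarav.
Falguni is living and takes 1/24.
Aarav is living and takes 1/24.

Aarav 1/24; Falguni 1/24; Girish 1/12; Kavita 1/12; Neelam 1/12; Omkar 1/4; Priya 1/12; Sarita 1/12; Vikram 1/4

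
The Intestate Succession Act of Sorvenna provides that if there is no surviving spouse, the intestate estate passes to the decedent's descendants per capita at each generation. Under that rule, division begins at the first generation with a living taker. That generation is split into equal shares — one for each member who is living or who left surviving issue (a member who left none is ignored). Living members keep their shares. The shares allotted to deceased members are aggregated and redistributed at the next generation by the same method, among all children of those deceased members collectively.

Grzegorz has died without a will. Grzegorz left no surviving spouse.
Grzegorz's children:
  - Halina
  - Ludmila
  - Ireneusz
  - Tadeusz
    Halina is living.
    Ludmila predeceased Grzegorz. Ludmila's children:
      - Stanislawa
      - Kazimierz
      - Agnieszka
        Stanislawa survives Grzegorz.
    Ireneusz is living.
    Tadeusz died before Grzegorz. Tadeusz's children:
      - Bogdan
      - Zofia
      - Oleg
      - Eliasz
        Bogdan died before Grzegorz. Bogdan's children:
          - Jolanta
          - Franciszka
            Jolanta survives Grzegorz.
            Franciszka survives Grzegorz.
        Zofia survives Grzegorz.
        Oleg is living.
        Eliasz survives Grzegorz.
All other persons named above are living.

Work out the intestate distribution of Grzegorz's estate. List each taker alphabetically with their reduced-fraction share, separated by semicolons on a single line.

There is no surviving spouse, so the entire estate passes to Grzegorz's descendants per capita at each generation.
At generation 1 (Halina, Ludmila, Ireneusz, Tadeusz) there are 4 shares of (1)/4 = 1/4 each.
Living: Halina and Ireneusz — each takes 1/4.
Deceased: Ludmila and Tadeusz. Their combined 1/2 is pooled and carried to generation 2.
At generation 2 (Stanislawa, Kazimierz, Agnieszka, Bogdan, Zofia, Oleg, Eliasz) there are 7 shares of (1/2)/7 = 1/14 each.
Living: Stanislawa, Kazimierz, Agnieszka, Zofia, Oleg, and Eliasz — each takes 1/14.
Deceased: Bogdan. That 1/14 share is carried to generation 3.
At generation 3 (Jolanta, Franciszka) there are 2 shares of (1/14)/2 = 1/28 each.
Living: Jolanta and Franciszka — each takes 1/28.

Agnieszka 1/14; Eliasz 1/14; Franciszka 1/28; Halina 1/4; Ireneusz 1/4; Jolanta 1/28; Kazimierz 1/14; Oleg 1/14; Stanislawa 1/14; Zofia 1/14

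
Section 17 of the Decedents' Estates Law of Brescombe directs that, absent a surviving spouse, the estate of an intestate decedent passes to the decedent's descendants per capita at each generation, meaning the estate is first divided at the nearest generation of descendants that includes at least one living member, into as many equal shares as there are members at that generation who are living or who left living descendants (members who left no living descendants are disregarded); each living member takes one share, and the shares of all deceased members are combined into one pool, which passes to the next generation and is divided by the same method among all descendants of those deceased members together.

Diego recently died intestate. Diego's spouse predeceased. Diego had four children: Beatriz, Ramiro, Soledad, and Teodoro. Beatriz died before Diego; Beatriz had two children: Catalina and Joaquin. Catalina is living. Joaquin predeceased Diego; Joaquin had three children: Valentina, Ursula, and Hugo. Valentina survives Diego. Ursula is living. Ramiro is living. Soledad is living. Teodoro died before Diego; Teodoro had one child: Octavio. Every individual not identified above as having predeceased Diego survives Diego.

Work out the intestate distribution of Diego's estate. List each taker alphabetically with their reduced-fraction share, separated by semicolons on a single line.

Catalina 1/6; Hugo 1/18; Octavio 1/6; Ramiro 1/4; Soledad 1/4; Ursula 1/18; Valentina 1/18

There is no surviving spouse, so the entire estate passes to Diego's descendants per capita at each generation.
At generation 1 (Beatriz, Ramiro, Soledad, Teodoro) there are 4 shares of (1)/4 = 1/4 each.
Living: Ramiro and Soledad — each takes 1/4.
Deceased: Beatriz and Teodoro. Their combined 1/2 is pooled and carried to generation 2.
At generation 2 (Catalina, Joaquin, Octavio) there are 3 shares of (1/2)/3 = 1/6 each.
Living: Catalina and Octavio — each takes 1/6.
Deceased: Joaquin. That 1/6 share is carried to generation 3.
At generation 3 (Valentina, Ursula, Hugo) there are 3 shares of (1/6)/3 = 1/18 each.
Living: Valentina, Ursula, and Hugo — each takes 1/18.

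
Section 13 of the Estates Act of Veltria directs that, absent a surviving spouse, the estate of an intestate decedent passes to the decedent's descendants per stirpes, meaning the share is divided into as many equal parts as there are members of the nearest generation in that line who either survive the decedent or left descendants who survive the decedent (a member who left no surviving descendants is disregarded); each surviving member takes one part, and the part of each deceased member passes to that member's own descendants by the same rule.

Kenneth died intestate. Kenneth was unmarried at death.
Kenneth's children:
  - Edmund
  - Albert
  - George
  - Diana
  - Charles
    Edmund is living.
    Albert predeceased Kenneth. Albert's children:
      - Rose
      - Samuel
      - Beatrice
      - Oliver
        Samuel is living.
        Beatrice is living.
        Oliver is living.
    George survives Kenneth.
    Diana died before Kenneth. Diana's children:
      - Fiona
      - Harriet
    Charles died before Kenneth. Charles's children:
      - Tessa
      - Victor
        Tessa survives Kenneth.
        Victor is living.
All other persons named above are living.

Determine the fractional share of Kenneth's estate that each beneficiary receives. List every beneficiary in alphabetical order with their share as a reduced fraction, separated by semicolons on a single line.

Beatrice 1/20; Edmund 1/5; Fiona 1/10; George 1/5; Harriet 1/10; Oliver 1/20; Rose 1/20; Samuel 1/20; Tessa 1/10; Victor 1/10

There is no surviving spouse, so the entire estate passes to Kenneth's descendants per stirpes.
The estate is divided into 5 equal shares of 1/5 among Edmund, Albert, George, Diana, Charles.
Edmund is living and takes 1/5.
Albert predeceased; the 1/5 allotted to Albert's branch passes to Albert's issue by representation.
The 1/5 is divided into 4 equal shares of 1/20 among Rose, Samuel, Beatrice, Oliver.
Rose is living and takes 1/20.
Samuel is living and takes 1/20.
Beatrice is living and takes 1/20.
Oliver is living and takes 1/20.
George is living and takes 1/5.
Diana predeceased; the 1/5 allotted to Diana's branch passes to Diana's issue by representation.
The 1/5 is divided into 2 equal shares of 1/10 among Fiona, Harriet.
Fiona is living and takes 1/10.
Harriet is living and takes 1/10.
Charles predeceased; the 1/5 allotted to Charles's branch passes to Charles's issue by representation.
The 1/5 is divided into 2 equal shares of 1/10 among Tessa, Victor.
Tessa is living and takes 1/10.
Victor is living and takes 1/10.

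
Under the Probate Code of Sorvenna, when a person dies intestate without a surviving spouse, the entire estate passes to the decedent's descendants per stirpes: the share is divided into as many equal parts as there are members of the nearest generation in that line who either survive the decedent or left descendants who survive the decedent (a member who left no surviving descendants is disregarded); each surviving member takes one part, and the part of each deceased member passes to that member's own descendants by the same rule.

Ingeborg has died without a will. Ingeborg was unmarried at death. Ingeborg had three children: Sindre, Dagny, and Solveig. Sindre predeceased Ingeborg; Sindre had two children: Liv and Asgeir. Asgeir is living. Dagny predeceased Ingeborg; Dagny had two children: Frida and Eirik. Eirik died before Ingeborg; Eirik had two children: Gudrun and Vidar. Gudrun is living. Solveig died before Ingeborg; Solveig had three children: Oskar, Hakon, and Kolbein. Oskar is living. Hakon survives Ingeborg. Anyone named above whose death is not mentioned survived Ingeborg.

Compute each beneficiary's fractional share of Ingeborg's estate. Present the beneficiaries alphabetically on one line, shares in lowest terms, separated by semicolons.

There is no surviving spouse, so the entire estate passes to Ingeborg's descendants per stirpes.
The estate is divided into 3 equal shares of 1/3 among Sindre, Dagny, Solveig.
Sindre predeceased; the 1/3 allotted to Sindre's branch passes to Sindre's issue by representation.
The 1/3 is divided into 2 equal shares of 1/6 among Liv, Asgeir.
Liv is living and takes 1/6.
Asgeir is living and takes 1/6.
Dagny predeceased; the 1/3 allotted to Dagny's branch passes to Dagny's issue by representation.
The 1/3 is divided into 2 equal shares of 1/6 among Frida, Eirik.
Frida is living and takes 1/6.
Eirik predeceased; the 1/6 allotted to Eirik's branch passes to Eirik's issue by representation.
The 1/6 is divided into 2 equal shares of 1/12 among Gudrun, Vidar.
Gudrun is living and takes 1/12.
Vidar is living and takes 1/12.
Solveig predeceased; the 1/3 allotted to Solveig's branch passes to Solveig's issue by representation.
The 1/3 is divided into 3 equal shares of 1/9 among Oskar, Hakon, Kolbein.
Oskar is living and takes 1/9.
Hakon is living and takes 1/9.
Kolbein is living and takes 1/9.

Asgeir 1/6; Frida 1/6; Gudrun 1/12; Hakon 1/9; Kolbein 1/9; Liv 1/6; Oskar 1/9; Vidar 1/12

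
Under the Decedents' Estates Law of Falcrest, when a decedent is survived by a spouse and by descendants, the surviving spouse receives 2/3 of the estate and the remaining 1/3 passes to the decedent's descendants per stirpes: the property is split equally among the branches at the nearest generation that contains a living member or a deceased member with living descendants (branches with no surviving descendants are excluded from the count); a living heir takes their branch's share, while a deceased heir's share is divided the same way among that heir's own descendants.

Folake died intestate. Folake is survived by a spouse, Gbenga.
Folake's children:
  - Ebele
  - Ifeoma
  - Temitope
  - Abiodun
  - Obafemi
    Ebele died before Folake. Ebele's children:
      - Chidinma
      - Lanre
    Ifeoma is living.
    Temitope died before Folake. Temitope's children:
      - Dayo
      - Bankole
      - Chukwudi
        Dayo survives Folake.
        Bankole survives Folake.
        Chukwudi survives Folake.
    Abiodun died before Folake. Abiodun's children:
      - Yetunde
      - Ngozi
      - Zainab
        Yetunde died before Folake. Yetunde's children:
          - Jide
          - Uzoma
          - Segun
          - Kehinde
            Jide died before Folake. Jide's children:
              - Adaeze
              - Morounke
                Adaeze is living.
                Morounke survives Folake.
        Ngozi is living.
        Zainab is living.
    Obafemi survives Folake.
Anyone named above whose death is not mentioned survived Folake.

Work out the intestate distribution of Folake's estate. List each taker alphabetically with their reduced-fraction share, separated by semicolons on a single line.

Adaeze 1/360; Bankole 1/45; Chidinma 1/30; Chukwudi 1/45; Dayo 1/45; Gbenga 2/3; Ifeoma 1/15; Kehinde 1/180; Lanre 1/30; Morounke 1/360; Ngozi 1/45; Obafemi 1/15; Segun 1/180; Uzoma 1/180; Zainab 1/45

Gbenga, as surviving spouse, takes 2/3.
The remaining 1/3 passes to Folake's descendants per stirpes.
The 1/3 is divided into 5 equal shares of 1/15 among Ebele, Ifeoma, Temitope, Abiodun, Obafemi.
Ebele predeceased; the 1/15 allotted to Ebele's branch passes to Ebele's issue by representation.
The 1/15 is divided into 2 equal shares of 1/30 among Chidinma, Lanre.
Chidinma is living and takes 1/30.
Lanre is living and takes 1/30.
Ifeoma is living and takes 1/15.
Temitope predeceased; the 1/15 allotted to Temitope's branch passes to Temitope's issue by representation.
The 1/15 is divided into 3 equal shares of 1/45 among Dayo, Bankole, Chukwudi.
Dayo is living and takes 1/45.
Bankole is living and takes 1/45.
Chukwudi is living and takes 1/45.
Abiodun predeceased; the 1/15 allotted to Abiodun's branch passes to Abiodun's issue by representation.
The 1/15 is divided into 3 equal shares of 1/45 among Yetunde, Ngozi, Zainab.
Yetunde predeceased; the 1/45 allotted to Yetunde's branch passes to Yetunde's issue by representation.
The 1/45 is divided into 4 equal shares of 1/180 among Jide, Uzoma, Segun, Kehinde.
Jide predeceased; the 1/180 allotted to Jide's branch passes to Jide's issue by representation.
The 1/180 is divided into 2 equal shares of 1/360 among Adaeze, Morounke.
Adaeze is living and takes 1/360.
Morounke is living and takes 1/360.
Uzoma is living and takes 1/180.
Segun is living and takes 1/180.
Kehinde is living and takes 1/180.
Ngozi is living and takes 1/45.
Zainab is living and takes 1/45.
Obafemi is living and takes 1/15.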